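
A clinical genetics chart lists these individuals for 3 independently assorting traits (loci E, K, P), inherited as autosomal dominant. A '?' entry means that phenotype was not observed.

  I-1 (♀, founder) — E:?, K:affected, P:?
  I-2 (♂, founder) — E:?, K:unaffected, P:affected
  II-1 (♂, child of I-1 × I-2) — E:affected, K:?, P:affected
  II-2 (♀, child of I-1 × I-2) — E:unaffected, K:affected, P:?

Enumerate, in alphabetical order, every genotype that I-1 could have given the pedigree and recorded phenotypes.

I-1 ∈ {Ee KK PP, Ee KK Pp, Ee KK pp, Ee Kk PP, Ee Kk Pp, Ee Kk pp, ee KK PP, ee KK Pp, ee KK pp, ee Kk PP, ee Kk Pp, ee Kk pp}

E/I-1 ? ·: ee|Ee
E/I-2 ? ·: ee|Ee
E/II-1 aff I-1×I-2: Ee|EE
E/II-2 un I-1×I-2: ee
⇒ E over [I-1,I-2,II-1,II-2]: 4 consistent
K/I-1 aff ·: Kk|KK
K/I-2 un ·: kk
K/II-1 ? I-1×I-2: kk|Kk
K/II-2 aff I-1×I-2: Kk
⇒ K over [I-1,I-2,II-1,II-2]: 3 consistent
P/I-1 ? ·: pp|Pp|PP
P/I-2 aff ·: Pp|PP
P/II-1 aff I-1×I-2: Pp|PP
P/II-2 ? I-1×I-2: pp|Pp|PP
⇒ P over [I-1,I-2,II-1,II-2]: 18 consistent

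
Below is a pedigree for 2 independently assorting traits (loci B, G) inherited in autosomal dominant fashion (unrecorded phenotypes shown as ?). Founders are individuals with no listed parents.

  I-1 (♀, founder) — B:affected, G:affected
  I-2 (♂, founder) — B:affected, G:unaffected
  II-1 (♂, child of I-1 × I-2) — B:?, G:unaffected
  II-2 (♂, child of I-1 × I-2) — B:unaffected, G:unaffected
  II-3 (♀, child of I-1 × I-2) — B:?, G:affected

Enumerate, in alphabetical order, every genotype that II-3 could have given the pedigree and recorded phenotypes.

B/I-1 aff ·: Bb
B/I-2 aff ·: Bb
B/II-1 ? I-1×I-2: bb|Bb|BB
B/II-2 un I-1×I-2: bb
B/II-3 ? I-1×I-2: bb|Bb|BB
⇒ B over [I-1,I-2,II-1,II-2,II-3]: 9 consistent
G/I-1 aff ·: Gg
G/I-2 un ·: gg
G/II-1 un I-1×I-2: gg
G/II-2 un I-1×I-2: gg
G/II-3 aff I-1×I-2: Gg
⇒ G over [I-1,I-2,II-1,II-2,II-3]: 1 consistent

II-3 ∈ {BB Gg, Bb Gg, bb Gg}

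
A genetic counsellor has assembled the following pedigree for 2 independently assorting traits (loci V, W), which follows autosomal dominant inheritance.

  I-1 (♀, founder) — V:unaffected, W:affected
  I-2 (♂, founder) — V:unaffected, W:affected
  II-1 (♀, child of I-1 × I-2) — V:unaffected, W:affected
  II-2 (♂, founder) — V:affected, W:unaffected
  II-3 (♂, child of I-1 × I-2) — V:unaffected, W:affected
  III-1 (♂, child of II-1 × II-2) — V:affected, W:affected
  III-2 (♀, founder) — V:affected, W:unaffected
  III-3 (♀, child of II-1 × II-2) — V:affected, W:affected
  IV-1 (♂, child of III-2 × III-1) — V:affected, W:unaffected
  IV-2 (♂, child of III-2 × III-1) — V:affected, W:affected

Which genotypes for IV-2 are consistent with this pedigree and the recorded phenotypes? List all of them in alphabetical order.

IV-2 ∈ {VV Ww, Vv Ww}

V/I-1 un ·: vv
V/I-2 un ·: vv
V/II-1 un I-1×I-2: vv
V/II-2 aff ·: Vv|VV
V/II-3 un I-1×I-2: vv
V/III-1 aff II-1×II-2: Vv
V/III-2 aff ·: Vv|VV
V/III-3 aff II-1×II-2: Vv
V/IV-1 aff III-2×III-1: Vv|VV
V/IV-2 aff III-2×III-1: Vv|VV
⇒ V over [I-1,I-2,II-1,II-2,II-3,III-1,III-2,III-3,IV-1,IV-2]: 16 consistent
W/I-1 aff ·: Ww|WW
W/I-2 aff ·: Ww|WW
W/II-1 aff I-1×I-2: Ww|WW
W/II-2 un ·: ww
W/II-3 aff I-1×I-2: Ww|WW
W/III-1 aff II-1×II-2: Ww
W/III-2 un ·: ww
W/III-3 aff II-1×II-2: Ww
W/IV-1 un III-2×III-1: ww
W/IV-2 aff III-2×III-1: Ww
⇒ W over [I-1,I-2,II-1,II-2,II-3,III-1,III-2,III-3,IV-1,IV-2]: 13 consistent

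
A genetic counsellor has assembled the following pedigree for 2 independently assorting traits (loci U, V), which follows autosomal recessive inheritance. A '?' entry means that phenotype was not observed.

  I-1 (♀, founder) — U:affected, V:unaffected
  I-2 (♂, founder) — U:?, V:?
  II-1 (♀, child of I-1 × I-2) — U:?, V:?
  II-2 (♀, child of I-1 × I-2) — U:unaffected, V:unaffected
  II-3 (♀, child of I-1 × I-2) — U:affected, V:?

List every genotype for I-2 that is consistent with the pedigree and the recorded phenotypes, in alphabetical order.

I-2 ∈ {Uu VV, Uu Vv, Uu vv}

U/I-1 aff ·: uu
U/I-2 ? ·: Uu
U/II-1 ? I-1×I-2: Uu|uu
U/II-2 un I-1×I-2: Uu
U/II-3 aff I-1×I-2: uu
⇒ U over [I-1,I-2,II-1,II-2,II-3]: 2 consistent
V/I-1 un ·: VV|Vv
V/I-2 ? ·: VV|Vv|vv
V/II-1 ? I-1×I-2: VV|Vv|vv
V/II-2 un I-1×I-2: VV|Vv
V/II-3 ? I-1×I-2: VV|Vv|vv
⇒ V over [I-1,I-2,II-1,II-2,II-3]: 40 consistent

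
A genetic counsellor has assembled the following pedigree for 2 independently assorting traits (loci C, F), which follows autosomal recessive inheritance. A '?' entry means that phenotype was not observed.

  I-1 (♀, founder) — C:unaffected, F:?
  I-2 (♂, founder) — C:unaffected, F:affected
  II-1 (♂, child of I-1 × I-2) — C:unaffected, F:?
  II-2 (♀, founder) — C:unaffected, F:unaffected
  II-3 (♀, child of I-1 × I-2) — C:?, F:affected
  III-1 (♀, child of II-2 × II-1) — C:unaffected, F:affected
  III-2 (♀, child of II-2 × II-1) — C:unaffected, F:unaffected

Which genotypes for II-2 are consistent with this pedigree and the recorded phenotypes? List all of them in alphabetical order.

II-2 ∈ {CC Ff, Cc Ff}

C/I-1 un ·: CC|Cc
C/I-2 un ·: CC|Cc
C/II-1 un I-1×I-2: CC|Cc
C/II-2 un ·: CC|Cc
C/II-3 ? I-1×I-2: CC|Cc|cc
C/III-1 un II-2×II-1: CC|Cc
C/III-2 un II-2×II-1: CC|Cc
⇒ C over [I-1,I-2,II-1,II-2,II-3,III-1,III-2]: 96 consistent
F/I-1 ? ·: Ff|ff
F/I-2 aff ·: ff
F/II-1 ? I-1×I-2: Ff|ff
F/II-2 un ·: Ff
F/II-3 aff I-1×I-2: ff
F/III-1 aff II-2×II-1: ff
F/III-2 un II-2×II-1: FF|Ff
⇒ F over [I-1,I-2,II-1,II-2,II-3,III-1,III-2]: 4 consistent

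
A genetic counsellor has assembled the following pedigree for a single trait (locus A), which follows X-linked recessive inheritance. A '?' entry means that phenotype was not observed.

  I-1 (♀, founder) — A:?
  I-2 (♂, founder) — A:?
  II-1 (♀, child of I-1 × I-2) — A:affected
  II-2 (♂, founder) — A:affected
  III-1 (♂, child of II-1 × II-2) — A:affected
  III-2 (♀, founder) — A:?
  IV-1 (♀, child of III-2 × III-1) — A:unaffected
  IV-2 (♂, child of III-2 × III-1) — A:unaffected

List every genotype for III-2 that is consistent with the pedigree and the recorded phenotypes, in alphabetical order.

A/I-1 ? ·: X^AX^a|X^aX^a
A/I-2 ? ·: X^aY
A/II-1 aff I-1×I-2: X^aX^a
A/II-2 aff ·: X^aY
A/III-1 aff II-1×II-2: X^aY
A/III-2 ? ·: X^AX^A|X^AX^a
A/IV-1 un III-2×III-1: X^AX^a
A/IV-2 un III-2×III-1: X^AY
⇒ A over [I-1,I-2,II-1,II-2,III-1,III-2,IV-1,IV-2]: 4 consistent

III-2 ∈ {X^AX^A, X^AX^a}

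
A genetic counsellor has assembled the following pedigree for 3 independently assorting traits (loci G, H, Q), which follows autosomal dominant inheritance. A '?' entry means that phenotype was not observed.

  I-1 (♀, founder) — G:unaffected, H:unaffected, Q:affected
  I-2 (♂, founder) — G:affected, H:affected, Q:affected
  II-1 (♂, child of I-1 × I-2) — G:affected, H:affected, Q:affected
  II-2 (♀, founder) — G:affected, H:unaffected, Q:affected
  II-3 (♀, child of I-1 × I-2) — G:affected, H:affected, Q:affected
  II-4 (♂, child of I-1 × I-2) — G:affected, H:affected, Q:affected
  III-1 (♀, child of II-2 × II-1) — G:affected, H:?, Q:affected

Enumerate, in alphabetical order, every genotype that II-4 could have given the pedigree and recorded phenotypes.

II-4 ∈ {Gg Hh QQ, Gg Hh Qq}

G/I-1 un ·: gg
G/I-2 aff ·: Gg|GG
G/II-1 aff I-1×I-2: Gg
G/II-2 aff ·: Gg|GG
G/II-3 aff I-1×I-2: Gg
G/II-4 aff I-1×I-2: Gg
G/III-1 aff II-2×II-1: Gg|GG
⇒ G over [I-1,I-2,II-1,II-2,II-3,II-4,III-1]: 8 consistent
H/I-1 un ·: hh
H/I-2 aff ·: Hh|HH
H/II-1 aff I-1×I-2: Hh
H/II-2 un ·: hh
H/II-3 aff I-1×I-2: Hh
H/II-4 aff I-1×I-2: Hh
H/III-1 ? II-2×II-1: hh|Hh
⇒ H over [I-1,I-2,II-1,II-2,II-3,II-4,III-1]: 4 consistent
Q/I-1 aff ·: Qq|QQ
Q/I-2 aff ·: Qq|QQ
Q/II-1 aff I-1×I-2: Qq|QQ
Q/II-2 aff ·: Qq|QQ
Q/II-3 aff I-1×I-2: Qq|QQ
Q/II-4 aff I-1×I-2: Qq|QQ
Q/III-1 aff II-2×II-1: Qq|QQ
⇒ Q over [I-1,I-2,II-1,II-2,II-3,II-4,III-1]: 87 consistent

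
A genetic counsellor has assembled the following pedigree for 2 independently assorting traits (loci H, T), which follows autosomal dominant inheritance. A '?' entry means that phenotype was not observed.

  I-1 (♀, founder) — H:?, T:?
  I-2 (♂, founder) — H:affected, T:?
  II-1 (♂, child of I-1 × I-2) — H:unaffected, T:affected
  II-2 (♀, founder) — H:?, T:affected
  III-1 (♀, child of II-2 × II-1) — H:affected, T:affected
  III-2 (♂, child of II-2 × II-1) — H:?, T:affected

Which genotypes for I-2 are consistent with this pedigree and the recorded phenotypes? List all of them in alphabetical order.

I-2 ∈ {Hh TT, Hh Tt, Hh tt}

H/I-1 ? ·: hh|Hh
H/I-2 aff ·: Hh
H/II-1 un I-1×I-2: hh
H/II-2 ? ·: Hh|HH
H/III-1 aff II-2×II-1: Hh
H/III-2 ? II-2×II-1: hh|Hh
⇒ H over [I-1,I-2,II-1,II-2,III-1,III-2]: 6 consistent
T/I-1 ? ·: tt|Tt|TT
T/I-2 ? ·: tt|Tt|TT
T/II-1 aff I-1×I-2: Tt|TT
T/II-2 aff ·: Tt|TT
T/III-1 aff II-2×II-1: Tt|TT
T/III-2 aff II-2×II-1: Tt|TT
⇒ T over [I-1,I-2,II-1,II-2,III-1,III-2]: 76 consistent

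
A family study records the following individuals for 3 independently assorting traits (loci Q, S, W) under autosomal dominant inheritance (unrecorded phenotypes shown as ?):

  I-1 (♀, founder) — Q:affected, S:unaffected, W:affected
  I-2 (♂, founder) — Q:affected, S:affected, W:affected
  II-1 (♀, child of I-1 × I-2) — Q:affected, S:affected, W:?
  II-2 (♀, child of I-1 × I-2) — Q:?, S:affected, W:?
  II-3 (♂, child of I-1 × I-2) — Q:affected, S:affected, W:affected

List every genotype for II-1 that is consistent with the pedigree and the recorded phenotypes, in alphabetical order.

II-1 ∈ {QQ Ss WW, QQ Ss Ww, QQ Ss ww, Qq Ss WW, Qq Ss Ww, Qq Ss ww}

Q/I-1 aff ·: Qq|QQ
Q/I-2 aff ·: Qq|QQ
Q/II-1 aff I-1×I-2: Qq|QQ
Q/II-2 ? I-1×I-2: qq|Qq|QQ
Q/II-3 aff I-1×I-2: Qq|QQ
⇒ Q over [I-1,I-2,II-1,II-2,II-3]: 29 consistent
S/I-1 un ·: ss
S/I-2 aff ·: Ss|SS
S/II-1 aff I-1×I-2: Ss
S/II-2 aff I-1×I-2: Ss
S/II-3 aff I-1×I-2: Ss
⇒ S over [I-1,I-2,II-1,II-2,II-3]: 2 consistent
W/I-1 aff ·: Ww|WW
W/I-2 aff ·: Ww|WW
W/II-1 ? I-1×I-2: ww|Ww|WW
W/II-2 ? I-1×I-2: ww|Ww|WW
W/II-3 aff I-1×I-2: Ww|WW
⇒ W over [I-1,I-2,II-1,II-2,II-3]: 35 consistent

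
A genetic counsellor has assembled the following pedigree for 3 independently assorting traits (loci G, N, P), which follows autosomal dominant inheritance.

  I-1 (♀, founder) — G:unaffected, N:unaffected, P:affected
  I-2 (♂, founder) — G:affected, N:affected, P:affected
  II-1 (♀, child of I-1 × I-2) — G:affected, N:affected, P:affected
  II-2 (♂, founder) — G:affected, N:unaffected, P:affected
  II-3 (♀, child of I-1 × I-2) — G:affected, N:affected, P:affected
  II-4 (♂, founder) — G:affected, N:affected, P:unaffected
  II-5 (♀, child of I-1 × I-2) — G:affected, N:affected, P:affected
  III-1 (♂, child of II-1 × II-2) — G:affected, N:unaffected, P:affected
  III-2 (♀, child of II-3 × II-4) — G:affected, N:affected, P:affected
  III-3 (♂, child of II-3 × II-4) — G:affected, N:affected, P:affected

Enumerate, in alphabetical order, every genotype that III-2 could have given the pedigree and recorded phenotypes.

G/I-1 un ·: gg
G/I-2 aff ·: Gg|GG
G/II-1 aff I-1×I-2: Gg
G/II-2 aff ·: Gg|GG
G/II-3 aff I-1×I-2: Gg
G/II-4 aff ·: Gg|GG
G/II-5 aff I-1×I-2: Gg
G/III-1 aff II-1×II-2: Gg|GG
G/III-2 aff II-3×II-4: Gg|GG
G/III-3 aff II-3×II-4: Gg|GG
⇒ G over [I-1,I-2,II-1,II-2,II-3,II-4,II-5,III-1,III-2,III-3]: 64 consistent
N/I-1 un ·: nn
N/I-2 aff ·: Nn|NN
N/II-1 aff I-1×I-2: Nn
N/II-2 un ·: nn
N/II-3 aff I-1×I-2: Nn
N/II-4 aff ·: Nn|NN
N/II-5 aff I-1×I-2: Nn
N/III-1 un II-1×II-2: nn
N/III-2 aff II-3×II-4: Nn|NN
N/III-3 aff II-3×II-4: Nn|NN
⇒ N over [I-1,I-2,II-1,II-2,II-3,II-4,II-5,III-1,III-2,III-3]: 16 consistent
P/I-1 aff ·: Pp|PP
P/I-2 aff ·: Pp|PP
P/II-1 aff I-1×I-2: Pp|PP
P/II-2 aff ·: Pp|PP
P/II-3 aff I-1×I-2: Pp|PP
P/II-4 un ·: pp
P/II-5 aff I-1×I-2: Pp|PP
P/III-1 aff II-1×II-2: Pp|PP
P/III-2 aff II-3×II-4: Pp
P/III-3 aff II-3×II-4: Pp
⇒ P over [I-1,I-2,II-1,II-2,II-3,II-4,II-5,III-1,III-2,III-3]: 87 consistent

III-2 ∈ {GG NN Pp, GG Nn Pp, Gg NN Pp, Gg Nn Pp}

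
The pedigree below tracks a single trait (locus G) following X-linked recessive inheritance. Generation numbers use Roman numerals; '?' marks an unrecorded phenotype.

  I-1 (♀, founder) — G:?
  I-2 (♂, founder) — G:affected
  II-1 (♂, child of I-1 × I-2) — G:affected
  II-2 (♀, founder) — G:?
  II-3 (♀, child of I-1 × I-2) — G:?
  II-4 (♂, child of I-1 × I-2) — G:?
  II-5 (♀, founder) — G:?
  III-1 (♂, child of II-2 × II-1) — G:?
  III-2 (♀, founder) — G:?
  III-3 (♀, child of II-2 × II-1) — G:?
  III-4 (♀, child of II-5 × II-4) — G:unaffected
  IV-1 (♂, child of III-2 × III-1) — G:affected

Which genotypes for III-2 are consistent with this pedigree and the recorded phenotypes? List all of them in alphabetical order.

III-2 ∈ {X^GX^g, X^gX^g}

G/I-1 ? ·: X^GX^g|X^gX^g
G/I-2 aff ·: X^gY
G/II-1 aff I-1×I-2: X^gY
G/II-2 ? ·: X^GX^G|X^GX^g|X^gX^g
G/II-3 ? I-1×I-2: X^GX^g|X^gX^g
G/II-4 ? I-1×I-2: X^GY|X^gY
G/II-5 ? ·: X^GX^G|X^GX^g|X^gX^g
G/III-1 ? II-2×II-1: X^GY|X^gY
G/III-2 ? ·: X^GX^g|X^gX^g
G/III-3 ? II-2×II-1: X^GX^g|X^gX^g
G/III-4 un II-5×II-4: X^GX^G|X^GX^g
G/IV-1 aff III-2×III-1: X^gY
⇒ G over [I-1,I-2,II-1,II-2,II-3,II-4,II-5,III-1,III-2,III-3,III-4,IV-1]: 168 consistent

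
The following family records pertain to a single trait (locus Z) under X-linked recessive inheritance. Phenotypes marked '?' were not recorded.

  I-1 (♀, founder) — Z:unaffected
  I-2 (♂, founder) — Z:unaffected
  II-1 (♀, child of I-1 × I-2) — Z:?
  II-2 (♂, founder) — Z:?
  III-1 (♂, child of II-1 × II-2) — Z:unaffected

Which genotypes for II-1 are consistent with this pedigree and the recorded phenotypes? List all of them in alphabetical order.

Z/I-1 un ·: X^ZX^Z|X^ZX^z
Z/I-2 un ·: X^ZY
Z/II-1 ? I-1×I-2: X^ZX^Z|X^ZX^z
Z/II-2 ? ·: X^ZY|X^zY
Z/III-1 un II-1×II-2: X^ZY
⇒ Z over [I-1,I-2,II-1,II-2,III-1]: 6 consistent

II-1 ∈ {X^ZX^Z, X^ZX^z}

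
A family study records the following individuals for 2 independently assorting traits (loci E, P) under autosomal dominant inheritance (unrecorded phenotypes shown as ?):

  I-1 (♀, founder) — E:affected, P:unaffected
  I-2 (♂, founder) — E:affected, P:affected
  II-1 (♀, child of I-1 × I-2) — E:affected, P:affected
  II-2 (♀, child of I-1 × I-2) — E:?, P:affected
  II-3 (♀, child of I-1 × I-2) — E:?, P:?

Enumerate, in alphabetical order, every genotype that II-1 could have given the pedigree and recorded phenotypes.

E/I-1 aff ·: Ee|EE
E/I-2 aff ·: Ee|EE
E/II-1 aff I-1×I-2: Ee|EE
E/II-2 ? I-1×I-2: ee|Ee|EE
E/II-3 ? I-1×I-2: ee|Ee|EE
⇒ E over [I-1,I-2,II-1,II-2,II-3]: 35 consistent
P/I-1 un ·: pp
P/I-2 aff ·: Pp|PP
P/II-1 aff I-1×I-2: Pp
P/II-2 aff I-1×I-2: Pp
P/II-3 ? I-1×I-2: pp|Pp
⇒ P over [I-1,I-2,II-1,II-2,II-3]: 3 consistent

II-1 ∈ {EE Pp, Ee Pp}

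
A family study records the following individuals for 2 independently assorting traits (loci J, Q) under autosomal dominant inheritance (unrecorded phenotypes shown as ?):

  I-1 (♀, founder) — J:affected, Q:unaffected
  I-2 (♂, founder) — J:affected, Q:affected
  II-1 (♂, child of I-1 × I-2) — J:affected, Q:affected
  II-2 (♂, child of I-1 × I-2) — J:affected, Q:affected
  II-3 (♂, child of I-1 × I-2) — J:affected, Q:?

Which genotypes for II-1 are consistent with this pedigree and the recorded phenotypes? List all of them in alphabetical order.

J/I-1 aff ·: Jj|JJ
J/I-2 aff ·: Jj|JJ
J/II-1 aff I-1×I-2: Jj|JJ
J/II-2 aff I-1×I-2: Jj|JJ
J/II-3 aff I-1×I-2: Jj|JJ
⇒ J over [I-1,I-2,II-1,II-2,II-3]: 25 consistent
Q/I-1 un ·: qq
Q/I-2 aff ·: Qq|QQ
Q/II-1 aff I-1×I-2: Qq
Q/II-2 aff I-1×I-2: Qq
Q/II-3 ? I-1×I-2: qq|Qq
⇒ Q over [I-1,I-2,II-1,II-2,II-3]: 3 consistent

II-1 ∈ {JJ Qq, Jj Qq}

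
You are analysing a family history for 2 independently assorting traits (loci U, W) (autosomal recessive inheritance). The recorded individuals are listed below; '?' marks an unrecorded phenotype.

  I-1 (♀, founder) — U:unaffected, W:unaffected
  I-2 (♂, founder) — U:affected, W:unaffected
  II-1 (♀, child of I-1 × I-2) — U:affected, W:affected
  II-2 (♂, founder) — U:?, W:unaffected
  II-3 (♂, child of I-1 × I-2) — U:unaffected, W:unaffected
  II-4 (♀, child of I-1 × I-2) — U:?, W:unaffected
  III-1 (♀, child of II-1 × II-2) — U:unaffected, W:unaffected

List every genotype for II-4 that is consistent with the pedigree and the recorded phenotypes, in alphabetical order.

U/I-1 un ·: Uu
U/I-2 aff ·: uu
U/II-1 aff I-1×I-2: uu
U/II-2 ? ·: UU|Uu
U/II-3 un I-1×I-2: Uu
U/II-4 ? I-1×I-2: Uu|uu
U/III-1 un II-1×II-2: Uu
⇒ U over [I-1,I-2,II-1,II-2,II-3,II-4,III-1]: 4 consistent
W/I-1 un ·: Ww
W/I-2 un ·: Ww
W/II-1 aff I-1×I-2: ww
W/II-2 un ·: WW|Ww
W/II-3 un I-1×I-2: WW|Ww
W/II-4 un I-1×I-2: WW|Ww
W/III-1 un II-1×II-2: Ww
⇒ W over [I-1,I-2,II-1,II-2,II-3,II-4,III-1]: 8 consistent

II-4 ∈ {Uu WW, Uu Ww, uu WW, uu Ww}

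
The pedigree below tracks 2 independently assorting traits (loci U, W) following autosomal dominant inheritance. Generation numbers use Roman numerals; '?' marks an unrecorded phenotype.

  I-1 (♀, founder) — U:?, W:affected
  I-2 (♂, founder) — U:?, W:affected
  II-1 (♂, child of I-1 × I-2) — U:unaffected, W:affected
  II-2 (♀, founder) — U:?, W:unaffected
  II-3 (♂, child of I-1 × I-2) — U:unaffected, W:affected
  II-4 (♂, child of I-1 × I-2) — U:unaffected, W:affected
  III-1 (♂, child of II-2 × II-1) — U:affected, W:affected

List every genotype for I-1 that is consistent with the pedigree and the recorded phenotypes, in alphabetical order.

I-1 ∈ {Uu WW, Uu Ww, uu WW, uu Ww}

U/I-1 ? ·: uu|Uu
U/I-2 ? ·: uu|Uu
U/II-1 un I-1×I-2: uu
U/II-2 ? ·: Uu|UU
U/II-3 un I-1×I-2: uu
U/II-4 un I-1×I-2: uu
U/III-1 aff II-2×II-1: Uu
⇒ U over [I-1,I-2,II-1,II-2,II-3,II-4,III-1]: 8 consistent
W/I-1 aff ·: Ww|WW
W/I-2 aff ·: Ww|WW
W/II-1 aff I-1×I-2: Ww|WW
W/II-2 un ·: ww
W/II-3 aff I-1×I-2: Ww|WW
W/II-4 aff I-1×I-2: Ww|WW
W/III-1 aff II-2×II-1: Ww
⇒ W over [I-1,I-2,II-1,II-2,II-3,II-4,III-1]: 25 consistent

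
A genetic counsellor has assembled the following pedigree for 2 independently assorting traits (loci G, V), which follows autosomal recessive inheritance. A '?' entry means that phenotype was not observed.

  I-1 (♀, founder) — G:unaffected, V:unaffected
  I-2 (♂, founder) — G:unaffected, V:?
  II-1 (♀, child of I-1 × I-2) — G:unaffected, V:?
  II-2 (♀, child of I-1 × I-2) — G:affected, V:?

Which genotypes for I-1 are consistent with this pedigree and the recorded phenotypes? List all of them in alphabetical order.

G/I-1 un ·: Gg
G/I-2 un ·: Gg
G/II-1 un I-1×I-2: GG|Gg
G/II-2 aff I-1×I-2: gg
⇒ G over [I-1,I-2,II-1,II-2]: 2 consistent
V/I-1 un ·: VV|Vv
V/I-2 ? ·: VV|Vv|vv
V/II-1 ? I-1×I-2: VV|Vv|vv
V/II-2 ? I-1×I-2: VV|Vv|vv
⇒ V over [I-1,I-2,II-1,II-2]: 23 consistent

I-1 ∈ {Gg VV, Gg Vv}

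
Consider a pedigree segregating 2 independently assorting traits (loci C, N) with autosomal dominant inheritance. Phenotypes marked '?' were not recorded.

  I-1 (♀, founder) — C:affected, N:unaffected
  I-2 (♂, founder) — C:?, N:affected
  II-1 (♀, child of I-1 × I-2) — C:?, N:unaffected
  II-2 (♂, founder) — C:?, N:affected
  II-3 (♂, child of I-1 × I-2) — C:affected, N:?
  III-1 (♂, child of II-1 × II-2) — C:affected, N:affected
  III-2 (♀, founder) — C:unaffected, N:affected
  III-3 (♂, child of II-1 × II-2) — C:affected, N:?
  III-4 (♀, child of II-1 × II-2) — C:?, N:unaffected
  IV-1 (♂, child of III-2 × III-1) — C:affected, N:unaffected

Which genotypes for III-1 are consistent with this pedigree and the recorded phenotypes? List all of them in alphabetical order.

III-1 ∈ {CC Nn, Cc Nn}

C/I-1 aff ·: Cc|CC
C/I-2 ? ·: cc|Cc|CC
C/II-1 ? I-1×I-2: cc|Cc|CC
C/II-2 ? ·: cc|Cc|CC
C/II-3 aff I-1×I-2: Cc|CC
C/III-1 aff II-1×II-2: Cc|CC
C/III-2 un ·: cc
C/III-3 aff II-1×II-2: Cc|CC
C/III-4 ? II-1×II-2: cc|Cc|CC
C/IV-1 aff III-2×III-1: Cc
⇒ C over [I-1,I-2,II-1,II-2,II-3,III-1,III-2,III-3,III-4,IV-1]: 255 consistent
N/I-1 un ·: nn
N/I-2 aff ·: Nn
N/II-1 un I-1×I-2: nn
N/II-2 aff ·: Nn
N/II-3 ? I-1×I-2: nn|Nn
N/III-1 aff II-1×II-2: Nn
N/III-2 aff ·: Nn
N/III-3 ? II-1×II-2: nn|Nn
N/III-4 un II-1×II-2: nn
N/IV-1 un III-2×III-1: nn
⇒ N over [I-1,I-2,II-1,II-2,II-3,III-1,III-2,III-3,III-4,IV-1]: 4 consistent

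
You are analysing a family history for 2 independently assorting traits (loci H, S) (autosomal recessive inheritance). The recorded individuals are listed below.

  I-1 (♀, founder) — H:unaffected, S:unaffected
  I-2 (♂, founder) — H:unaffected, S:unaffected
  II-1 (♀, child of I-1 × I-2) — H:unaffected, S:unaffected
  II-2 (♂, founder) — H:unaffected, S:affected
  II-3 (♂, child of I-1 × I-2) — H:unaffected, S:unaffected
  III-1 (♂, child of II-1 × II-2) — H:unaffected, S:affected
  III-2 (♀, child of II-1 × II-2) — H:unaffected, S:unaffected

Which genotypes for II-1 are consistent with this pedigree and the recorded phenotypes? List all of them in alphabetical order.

H/I-1 un ·: HH|Hh
H/I-2 un ·: HH|Hh
H/II-1 un I-1×I-2: HH|Hh
H/II-2 un ·: HH|Hh
H/II-3 un I-1×I-2: HH|Hh
H/III-1 un II-1×II-2: HH|Hh
H/III-2 un II-1×II-2: HH|Hh
⇒ H over [I-1,I-2,II-1,II-2,II-3,III-1,III-2]: 83 consistent
S/I-1 un ·: SS|Ss
S/I-2 un ·: SS|Ss
S/II-1 un I-1×I-2: Ss
S/II-2 aff ·: ss
S/II-3 un I-1×I-2: SS|Ss
S/III-1 aff II-1×II-2: ss
S/III-2 un II-1×II-2: Ss
⇒ S over [I-1,I-2,II-1,II-2,II-3,III-1,III-2]: 6 consistent

II-1 ∈ {HH Ss, Hh Ss}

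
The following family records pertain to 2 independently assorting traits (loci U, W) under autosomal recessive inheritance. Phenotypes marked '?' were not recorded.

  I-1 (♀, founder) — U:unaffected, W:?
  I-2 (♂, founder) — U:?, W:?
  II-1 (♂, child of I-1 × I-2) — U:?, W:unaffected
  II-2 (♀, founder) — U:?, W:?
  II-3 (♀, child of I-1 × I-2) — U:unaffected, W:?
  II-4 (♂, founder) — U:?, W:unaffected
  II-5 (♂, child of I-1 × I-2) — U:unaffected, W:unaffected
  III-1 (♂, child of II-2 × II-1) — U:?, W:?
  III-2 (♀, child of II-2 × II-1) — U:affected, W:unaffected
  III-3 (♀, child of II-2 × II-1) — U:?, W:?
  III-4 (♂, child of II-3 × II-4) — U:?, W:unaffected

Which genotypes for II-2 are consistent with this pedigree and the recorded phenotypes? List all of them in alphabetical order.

II-2 ∈ {Uu WW, Uu Ww, Uu ww, uu WW, uu Ww, uu ww}

U/I-1 un ·: UU|Uu
U/I-2 ? ·: UU|Uu|uu
U/II-1 ? I-1×I-2: Uu|uu
U/II-2 ? ·: Uu|uu
U/II-3 un I-1×I-2: UU|Uu
U/II-4 ? ·: UU|Uu|uu
U/II-5 un I-1×I-2: UU|Uu
U/III-1 ? II-2×II-1: UU|Uu|uu
U/III-2 aff II-2×II-1: uu
U/III-3 ? II-2×II-1: UU|Uu|uu
U/III-4 ? II-3×II-4: UU|Uu|uu
⇒ U over [I-1,I-2,II-1,II-2,II-3,II-4,II-5,III-1,III-2,III-3,III-4]: 1185 consistent
W/I-1 ? ·: WW|Ww|ww
W/I-2 ? ·: WW|Ww|ww
W/II-1 un I-1×I-2: WW|Ww
W/II-2 ? ·: WW|Ww|ww
W/II-3 ? I-1×I-2: WW|Ww|ww
W/II-4 un ·: WW|Ww
W/II-5 un I-1×I-2: WW|Ww
W/III-1 ? II-2×II-1: WW|Ww|ww
W/III-2 un II-2×II-1: WW|Ww
W/III-3 ? II-2×II-1: WW|Ww|ww
W/III-4 un II-3×II-4: WW|Ww
⇒ W over [I-1,I-2,II-1,II-2,II-3,II-4,II-5,III-1,III-2,III-3,III-4]: 2470 consistent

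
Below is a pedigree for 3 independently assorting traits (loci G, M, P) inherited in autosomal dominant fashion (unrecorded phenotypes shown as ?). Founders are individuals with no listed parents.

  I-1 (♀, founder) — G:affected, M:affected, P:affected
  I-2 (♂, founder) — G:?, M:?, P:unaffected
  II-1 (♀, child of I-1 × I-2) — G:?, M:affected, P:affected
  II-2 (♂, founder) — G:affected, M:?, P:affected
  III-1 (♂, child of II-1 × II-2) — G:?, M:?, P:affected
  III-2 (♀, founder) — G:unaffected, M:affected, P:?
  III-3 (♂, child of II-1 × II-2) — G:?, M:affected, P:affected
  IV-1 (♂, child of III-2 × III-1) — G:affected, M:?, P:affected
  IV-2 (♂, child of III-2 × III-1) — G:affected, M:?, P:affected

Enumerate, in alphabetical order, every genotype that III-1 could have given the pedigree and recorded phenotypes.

G/I-1 aff ·: Gg|GG
G/I-2 ? ·: gg|Gg|GG
G/II-1 ? I-1×I-2: gg|Gg|GG
G/II-2 aff ·: Gg|GG
G/III-1 ? II-1×II-2: Gg|GG
G/III-2 un ·: gg
G/III-3 ? II-1×II-2: gg|Gg|GG
G/IV-1 aff III-2×III-1: Gg
G/IV-2 aff III-2×III-1: Gg
⇒ G over [I-1,I-2,II-1,II-2,III-1,III-2,III-3,IV-1,IV-2]: 76 consistent
M/I-1 aff ·: Mm|MM
M/I-2 ? ·: mm|Mm|MM
M/II-1 aff I-1×I-2: Mm|MM
M/II-2 ? ·: mm|Mm|MM
M/III-1 ? II-1×II-2: mm|Mm|MM
M/III-2 aff ·: Mm|MM
M/III-3 aff II-1×II-2: Mm|MM
M/IV-1 ? III-2×III-1: mm|Mm|MM
M/IV-2 ? III-2×III-1: mm|Mm|MM
⇒ M over [I-1,I-2,II-1,II-2,III-1,III-2,III-3,IV-1,IV-2]: 716 consistent
P/I-1 aff ·: Pp|PP
P/I-2 un ·: pp
P/II-1 aff I-1×I-2: Pp
P/II-2 aff ·: Pp|PP
P/III-1 aff II-1×II-2: Pp|PP
P/III-2 ? ·: pp|Pp|PP
P/III-3 aff II-1×II-2: Pp|PP
P/IV-1 aff III-2×III-1: Pp|PP
P/IV-2 aff III-2×III-1: Pp|PP
⇒ P over [I-1,I-2,II-1,II-2,III-1,III-2,III-3,IV-1,IV-2]: 120 consistent

III-1 ∈ {GG MM PP, GG MM Pp, GG Mm PP, GG Mm Pp, GG mm PP, GG mm Pp, Gg MM PP, Gg MM Pp, Gg Mm PP, Gg Mm Pp, Gg mm PP, Gg mm Pp}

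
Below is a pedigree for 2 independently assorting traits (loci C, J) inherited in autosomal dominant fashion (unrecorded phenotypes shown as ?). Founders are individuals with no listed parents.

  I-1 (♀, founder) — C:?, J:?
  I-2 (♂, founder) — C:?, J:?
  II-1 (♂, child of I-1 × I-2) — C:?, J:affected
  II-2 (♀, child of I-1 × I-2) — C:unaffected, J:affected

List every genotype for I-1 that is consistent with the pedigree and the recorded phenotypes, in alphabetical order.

I-1 ∈ {Cc JJ, Cc Jj, Cc jj, cc JJ, cc Jj, cc jj}

C/I-1 ? ·: cc|Cc
C/I-2 ? ·: cc|Cc
C/II-1 ? I-1×I-2: cc|Cc|CC
C/II-2 un I-1×I-2: cc
⇒ C over [I-1,I-2,II-1,II-2]: 8 consistent
J/I-1 ? ·: jj|Jj|JJ
J/I-2 ? ·: jj|Jj|JJ
J/II-1 aff I-1×I-2: Jj|JJ
J/II-2 aff I-1×I-2: Jj|JJ
⇒ J over [I-1,I-2,II-1,II-2]: 17 consistent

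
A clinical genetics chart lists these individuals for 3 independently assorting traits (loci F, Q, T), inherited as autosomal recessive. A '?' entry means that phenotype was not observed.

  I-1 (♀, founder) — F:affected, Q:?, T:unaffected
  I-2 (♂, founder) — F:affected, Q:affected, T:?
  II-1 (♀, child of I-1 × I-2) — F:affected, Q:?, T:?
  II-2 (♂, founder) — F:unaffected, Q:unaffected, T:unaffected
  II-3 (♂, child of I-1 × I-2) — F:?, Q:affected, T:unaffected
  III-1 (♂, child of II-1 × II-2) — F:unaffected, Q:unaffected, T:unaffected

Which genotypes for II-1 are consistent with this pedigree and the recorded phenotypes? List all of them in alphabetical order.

II-1 ∈ {ff Qq TT, ff Qq Tt, ff Qq tt, ff qq TT, ff qq Tt, ff qq tt}

F/I-1 aff ·: ff
F/I-2 aff ·: ff
F/II-1 aff I-1×I-2: ff
F/II-2 un ·: FF|Ff
F/II-3 ? I-1×I-2: ff
F/III-1 un II-1×II-2: Ff
⇒ F over [I-1,I-2,II-1,II-2,II-3,III-1]: 2 consistent
Q/I-1 ? ·: Qq|qq
Q/I-2 aff ·: qq
Q/II-1 ? I-1×I-2: Qq|qq
Q/II-2 un ·: QQ|Qq
Q/II-3 aff I-1×I-2: qq
Q/III-1 un II-1×II-2: QQ|Qq
⇒ Q over [I-1,I-2,II-1,II-2,II-3,III-1]: 8 consistent
T/I-1 un ·: TT|Tt
T/I-2 ? ·: TT|Tt|tt
T/II-1 ? I-1×I-2: TT|Tt|tt
T/II-2 un ·: TT|Tt
T/II-3 un I-1×I-2: TT|Tt
T/III-1 un II-1×II-2: TT|Tt
⇒ T over [I-1,I-2,II-1,II-2,II-3,III-1]: 59 consistent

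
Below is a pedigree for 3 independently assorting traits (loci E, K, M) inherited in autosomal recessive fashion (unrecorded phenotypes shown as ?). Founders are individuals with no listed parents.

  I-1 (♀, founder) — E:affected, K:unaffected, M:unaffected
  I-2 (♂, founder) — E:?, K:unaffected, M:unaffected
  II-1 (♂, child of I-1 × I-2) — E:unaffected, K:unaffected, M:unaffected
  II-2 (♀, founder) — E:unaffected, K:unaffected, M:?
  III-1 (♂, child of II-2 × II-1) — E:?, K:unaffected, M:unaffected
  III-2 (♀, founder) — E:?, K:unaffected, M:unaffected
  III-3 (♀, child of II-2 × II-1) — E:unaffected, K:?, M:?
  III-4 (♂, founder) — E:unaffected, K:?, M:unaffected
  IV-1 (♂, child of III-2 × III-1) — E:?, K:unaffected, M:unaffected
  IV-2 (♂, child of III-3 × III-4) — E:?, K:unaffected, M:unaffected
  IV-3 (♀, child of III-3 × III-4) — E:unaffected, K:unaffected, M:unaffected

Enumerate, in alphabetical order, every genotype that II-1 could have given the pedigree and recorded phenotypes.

II-1 ∈ {Ee KK MM, Ee KK Mm, Ee Kk MM, Ee Kk Mm}

E/I-1 aff ·: ee
E/I-2 ? ·: EE|Ee
E/II-1 un I-1×I-2: Ee
E/II-2 un ·: EE|Ee
E/III-1 ? II-2×II-1: EE|Ee|ee
E/III-2 ? ·: EE|Ee|ee
E/III-3 un II-2×II-1: EE|Ee
E/III-4 un ·: EE|Ee
E/IV-1 ? III-2×III-1: EE|Ee|ee
E/IV-2 ? III-3×III-4: EE|Ee|ee
E/IV-3 un III-3×III-4: EE|Ee
⇒ E over [I-1,I-2,II-1,II-2,III-1,III-2,III-3,III-4,IV-1,IV-2,IV-3]: 780 consistent
K/I-1 un ·: KK|Kk
K/I-2 un ·: KK|Kk
K/II-1 un I-1×I-2: KK|Kk
K/II-2 un ·: KK|Kk
K/III-1 un II-2×II-1: KK|Kk
K/III-2 un ·: KK|Kk
K/III-3 ? II-2×II-1: KK|Kk|kk
K/III-4 ? ·: KK|Kk|kk
K/IV-1 un III-2×III-1: KK|Kk
K/IV-2 un III-3×III-4: KK|Kk
K/IV-3 un III-3×III-4: KK|Kk
⇒ K over [I-1,I-2,II-1,II-2,III-1,III-2,III-3,III-4,IV-1,IV-2,IV-3]: 1164 consistent
M/I-1 un ·: MM|Mm
M/I-2 un ·: MM|Mm
M/II-1 un I-1×I-2: MM|Mm
M/II-2 ? ·: MM|Mm|mm
M/III-1 un II-2×II-1: MM|Mm
M/III-2 un ·: MM|Mm
M/III-3 ? II-2×II-1: MM|Mm|mm
M/III-4 un ·: MM|Mm
M/IV-1 un III-2×III-1: MM|Mm
M/IV-2 un III-3×III-4: MM|Mm
M/IV-3 un III-3×III-4: MM|Mm
⇒ M over [I-1,I-2,II-1,II-2,III-1,III-2,III-3,III-4,IV-1,IV-2,IV-3]: 1260 consistent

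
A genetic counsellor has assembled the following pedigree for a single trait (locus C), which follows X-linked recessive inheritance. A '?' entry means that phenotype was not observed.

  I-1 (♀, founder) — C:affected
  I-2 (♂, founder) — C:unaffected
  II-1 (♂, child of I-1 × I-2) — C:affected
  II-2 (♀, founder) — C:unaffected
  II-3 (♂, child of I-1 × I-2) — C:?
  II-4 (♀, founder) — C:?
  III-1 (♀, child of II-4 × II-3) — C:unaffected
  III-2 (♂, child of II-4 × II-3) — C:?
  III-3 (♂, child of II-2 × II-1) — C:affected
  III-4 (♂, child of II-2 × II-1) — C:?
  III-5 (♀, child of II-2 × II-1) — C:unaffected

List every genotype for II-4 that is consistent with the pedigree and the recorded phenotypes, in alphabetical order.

II-4 ∈ {X^CX^C, X^CX^c}

C/I-1 aff ·: X^cX^c
C/I-2 un ·: X^CY
C/II-1 aff I-1×I-2: X^cY
C/II-2 un ·: X^CX^c
C/II-3 ? I-1×I-2: X^cY
C/II-4 ? ·: X^CX^C|X^CX^c
C/III-1 un II-4×II-3: X^CX^c
C/III-2 ? II-4×II-3: X^CY|X^cY
C/III-3 aff II-2×II-1: X^cY
C/III-4 ? II-2×II-1: X^CY|X^cY
C/III-5 un II-2×II-1: X^CX^c
⇒ C over [I-1,I-2,II-1,II-2,II-3,II-4,III-1,III-2,III-3,III-4,III-5]: 6 consistent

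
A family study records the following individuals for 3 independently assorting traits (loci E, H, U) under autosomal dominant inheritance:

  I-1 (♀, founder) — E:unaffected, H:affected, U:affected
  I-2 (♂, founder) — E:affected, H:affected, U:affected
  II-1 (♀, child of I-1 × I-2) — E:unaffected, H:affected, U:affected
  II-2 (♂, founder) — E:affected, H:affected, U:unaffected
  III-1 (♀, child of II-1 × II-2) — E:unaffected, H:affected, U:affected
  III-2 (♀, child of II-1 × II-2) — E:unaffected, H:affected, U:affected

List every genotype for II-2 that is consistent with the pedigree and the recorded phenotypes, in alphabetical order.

E/I-1 un ·: ee
E/I-2 aff ·: Ee
E/II-1 un I-1×I-2: ee
E/II-2 aff ·: Ee
E/III-1 un II-1×II-2: ee
E/III-2 un II-1×II-2: ee
⇒ E over [I-1,I-2,II-1,II-2,III-1,III-2]: 1 consistent
H/I-1 aff ·: Hh|HH
H/I-2 aff ·: Hh|HH
H/II-1 aff I-1×I-2: Hh|HH
H/II-2 aff ·: Hh|HH
H/III-1 aff II-1×II-2: Hh|HH
H/III-2 aff II-1×II-2: Hh|HH
⇒ H over [I-1,I-2,II-1,II-2,III-1,III-2]: 44 consistent
U/I-1 aff ·: Uu|UU
U/I-2 aff ·: Uu|UU
U/II-1 aff I-1×I-2: Uu|UU
U/II-2 un ·: uu
U/III-1 aff II-1×II-2: Uu
U/III-2 aff II-1×II-2: Uu
⇒ U over [I-1,I-2,II-1,II-2,III-1,III-2]: 7 consistent

II-2 ∈ {Ee HH uu, Ee Hh uu}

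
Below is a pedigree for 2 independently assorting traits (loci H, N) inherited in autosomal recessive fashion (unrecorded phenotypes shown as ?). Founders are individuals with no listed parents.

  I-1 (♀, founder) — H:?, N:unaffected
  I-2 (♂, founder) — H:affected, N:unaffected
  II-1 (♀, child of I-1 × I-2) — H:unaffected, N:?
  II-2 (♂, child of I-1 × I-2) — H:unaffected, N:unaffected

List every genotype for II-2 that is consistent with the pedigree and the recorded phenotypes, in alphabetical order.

II-2 ∈ {Hh NN, Hh Nn}

H/I-1 ? ·: HH|Hh
H/I-2 aff ·: hh
H/II-1 un I-1×I-2: Hh
H/II-2 un I-1×I-2: Hh
⇒ H over [I-1,I-2,II-1,II-2]: 2 consistent
N/I-1 un ·: NN|Nn
N/I-2 un ·: NN|Nn
N/II-1 ? I-1×I-2: NN|Nn|nn
N/II-2 un I-1×I-2: NN|Nn
⇒ N over [I-1,I-2,II-1,II-2]: 15 consistent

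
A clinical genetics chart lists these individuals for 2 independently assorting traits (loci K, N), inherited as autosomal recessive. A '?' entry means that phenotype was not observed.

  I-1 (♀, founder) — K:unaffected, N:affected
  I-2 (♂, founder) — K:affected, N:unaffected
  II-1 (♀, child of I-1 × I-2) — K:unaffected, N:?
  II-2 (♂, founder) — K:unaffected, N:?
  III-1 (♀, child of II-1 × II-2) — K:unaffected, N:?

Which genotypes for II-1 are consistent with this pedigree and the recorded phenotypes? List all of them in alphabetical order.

K/I-1 un ·: KK|Kk
K/I-2 aff ·: kk
K/II-1 un I-1×I-2: Kk
K/II-2 un ·: KK|Kk
K/III-1 un II-1×II-2: KK|Kk
⇒ K over [I-1,I-2,II-1,II-2,III-1]: 8 consistent
N/I-1 aff ·: nn
N/I-2 un ·: NN|Nn
N/II-1 ? I-1×I-2: Nn|nn
N/II-2 ? ·: NN|Nn|nn
N/III-1 ? II-1×II-2: NN|Nn|nn
⇒ N over [I-1,I-2,II-1,II-2,III-1]: 18 consistent

II-1 ∈ {Kk Nn, Kk nn}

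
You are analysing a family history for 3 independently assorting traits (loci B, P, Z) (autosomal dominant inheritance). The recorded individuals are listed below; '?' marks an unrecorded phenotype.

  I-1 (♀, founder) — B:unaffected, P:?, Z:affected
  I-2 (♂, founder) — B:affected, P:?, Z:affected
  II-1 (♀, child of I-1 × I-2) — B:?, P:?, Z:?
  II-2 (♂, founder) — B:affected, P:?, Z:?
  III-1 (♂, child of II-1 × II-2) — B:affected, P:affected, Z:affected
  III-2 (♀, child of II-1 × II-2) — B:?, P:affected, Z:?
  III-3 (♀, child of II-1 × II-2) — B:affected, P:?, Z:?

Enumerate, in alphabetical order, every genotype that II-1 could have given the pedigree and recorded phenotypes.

II-1 ∈ {Bb PP ZZ, Bb PP Zz, Bb PP zz, Bb Pp ZZ, Bb Pp Zz, Bb Pp zz, Bb pp ZZ, Bb pp Zz, Bb pp zz, bb PP ZZ, bb PP Zz, bb PP zz, bb Pp ZZ, bb Pp Zz, bb Pp zz, bb pp ZZ, bb pp Zz, bb pp zz}

B/I-1 un ·: bb
B/I-2 aff ·: Bb|BB
B/II-1 ? I-1×I-2: bb|Bb
B/II-2 aff ·: Bb|BB
B/III-1 aff II-1×II-2: Bb|BB
B/III-2 ? II-1×II-2: bb|Bb|BB
B/III-3 aff II-1×II-2: Bb|BB
⇒ B over [I-1,I-2,II-1,II-2,III-1,III-2,III-3]: 43 consistent
P/I-1 ? ·: pp|Pp|PP
P/I-2 ? ·: pp|Pp|PP
P/II-1 ? I-1×I-2: pp|Pp|PP
P/II-2 ? ·: pp|Pp|PP
P/III-1 aff II-1×II-2: Pp|PP
P/III-2 aff II-1×II-2: Pp|PP
P/III-3 ? II-1×II-2: pp|Pp|PP
⇒ P over [I-1,I-2,II-1,II-2,III-1,III-2,III-3]: 206 consistent
Z/I-1 aff ·: Zz|ZZ
Z/I-2 aff ·: Zz|ZZ
Z/II-1 ? I-1×I-2: zz|Zz|ZZ
Z/II-2 ? ·: zz|Zz|ZZ
Z/III-1 aff II-1×II-2: Zz|ZZ
Z/III-2 ? II-1×II-2: zz|Zz|ZZ
Z/III-3 ? II-1×II-2: zz|Zz|ZZ
⇒ Z over [I-1,I-2,II-1,II-2,III-1,III-2,III-3]: 135 consistent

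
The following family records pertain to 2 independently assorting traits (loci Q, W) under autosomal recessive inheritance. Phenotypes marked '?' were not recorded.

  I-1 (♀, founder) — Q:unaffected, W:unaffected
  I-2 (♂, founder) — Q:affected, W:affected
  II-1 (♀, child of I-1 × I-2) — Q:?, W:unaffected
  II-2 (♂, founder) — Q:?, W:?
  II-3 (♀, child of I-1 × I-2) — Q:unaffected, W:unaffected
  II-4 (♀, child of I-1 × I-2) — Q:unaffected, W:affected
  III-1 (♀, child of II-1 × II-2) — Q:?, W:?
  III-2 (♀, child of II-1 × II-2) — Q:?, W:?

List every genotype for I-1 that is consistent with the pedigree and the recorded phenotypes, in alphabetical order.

I-1 ∈ {QQ Ww, Qq Ww}

Q/I-1 un ·: QQ|Qq
Q/I-2 aff ·: qq
Q/II-1 ? I-1×I-2: Qq|qq
Q/II-2 ? ·: QQ|Qq|qq
Q/II-3 un I-1×I-2: Qq
Q/II-4 un I-1×I-2: Qq
Q/III-1 ? II-1×II-2: QQ|Qq|qq
Q/III-2 ? II-1×II-2: QQ|Qq|qq
⇒ Q over [I-1,I-2,II-1,II-2,II-3,II-4,III-1,III-2]: 40 consistent
W/I-1 un ·: Ww
W/I-2 aff ·: ww
W/II-1 un I-1×I-2: Ww
W/II-2 ? ·: WW|Ww|ww
W/II-3 un I-1×I-2: Ww
W/II-4 aff I-1×I-2: ww
W/III-1 ? II-1×II-2: WW|Ww|ww
W/III-2 ? II-1×II-2: WW|Ww|ww
⇒ W over [I-1,I-2,II-1,II-2,II-3,II-4,III-1,III-2]: 17 consistent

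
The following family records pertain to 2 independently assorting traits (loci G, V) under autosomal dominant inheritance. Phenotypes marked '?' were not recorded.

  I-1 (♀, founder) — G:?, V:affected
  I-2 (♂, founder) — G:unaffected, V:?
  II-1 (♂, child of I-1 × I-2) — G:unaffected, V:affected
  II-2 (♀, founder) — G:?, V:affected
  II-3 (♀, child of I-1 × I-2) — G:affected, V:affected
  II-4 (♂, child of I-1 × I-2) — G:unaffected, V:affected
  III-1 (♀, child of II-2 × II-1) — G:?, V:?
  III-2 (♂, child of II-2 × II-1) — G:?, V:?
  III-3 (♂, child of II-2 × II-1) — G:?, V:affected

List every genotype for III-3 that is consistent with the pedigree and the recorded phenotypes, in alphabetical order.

III-3 ∈ {Gg VV, Gg Vv, gg VV, gg Vv}

G/I-1 ? ·: Gg
G/I-2 un ·: gg
G/II-1 un I-1×I-2: gg
G/II-2 ? ·: gg|Gg|GG
G/II-3 aff I-1×I-2: Gg
G/II-4 un I-1×I-2: gg
G/III-1 ? II-2×II-1: gg|Gg
G/III-2 ? II-2×II-1: gg|Gg
G/III-3 ? II-2×II-1: gg|Gg
⇒ G over [I-1,I-2,II-1,II-2,II-3,II-4,III-1,III-2,III-3]: 10 consistent
V/I-1 aff ·: Vv|VV
V/I-2 ? ·: vv|Vv|VV
V/II-1 aff I-1×I-2: Vv|VV
V/II-2 aff ·: Vv|VV
V/II-3 aff I-1×I-2: Vv|VV
V/II-4 aff I-1×I-2: Vv|VV
V/III-1 ? II-2×II-1: vv|Vv|VV
V/III-2 ? II-2×II-1: vv|Vv|VV
V/III-3 aff II-2×II-1: Vv|VV
⇒ V over [I-1,I-2,II-1,II-2,II-3,II-4,III-1,III-2,III-3]: 481 consistent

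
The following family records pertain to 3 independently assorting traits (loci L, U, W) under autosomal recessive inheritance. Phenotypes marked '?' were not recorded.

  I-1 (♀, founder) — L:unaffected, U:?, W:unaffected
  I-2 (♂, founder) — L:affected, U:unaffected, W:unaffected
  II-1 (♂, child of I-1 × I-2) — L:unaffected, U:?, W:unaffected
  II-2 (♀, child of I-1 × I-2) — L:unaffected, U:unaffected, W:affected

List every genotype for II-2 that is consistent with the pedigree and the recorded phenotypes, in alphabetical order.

II-2 ∈ {Ll UU ww, Ll Uu ww}

L/I-1 un ·: LL|Ll
L/I-2 aff ·: ll
L/II-1 un I-1×I-2: Ll
L/II-2 un I-1×I-2: Ll
⇒ L over [I-1,I-2,II-1,II-2]: 2 consistent
U/I-1 ? ·: UU|Uu|uu
U/I-2 un ·: UU|Uu
U/II-1 ? I-1×I-2: UU|Uu|uu
U/II-2 un I-1×I-2: UU|Uu
⇒ U over [I-1,I-2,II-1,II-2]: 18 consistent
W/I-1 un ·: Ww
W/I-2 un ·: Ww
W/II-1 un I-1×I-2: WW|Ww
W/II-2 aff I-1×I-2: ww
⇒ W over [I-1,I-2,II-1,II-2]: 2 consistent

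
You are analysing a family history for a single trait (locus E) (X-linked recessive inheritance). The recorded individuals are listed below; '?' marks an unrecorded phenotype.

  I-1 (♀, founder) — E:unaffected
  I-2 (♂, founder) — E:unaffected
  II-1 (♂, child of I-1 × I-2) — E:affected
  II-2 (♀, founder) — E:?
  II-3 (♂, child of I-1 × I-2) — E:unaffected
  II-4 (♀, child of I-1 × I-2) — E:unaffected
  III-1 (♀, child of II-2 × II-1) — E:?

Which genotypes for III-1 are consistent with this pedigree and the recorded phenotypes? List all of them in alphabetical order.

E/I-1 un ·: X^EX^e
E/I-2 un ·: X^EY
E/II-1 aff I-1×I-2: X^eY
E/II-2 ? ·: X^EX^E|X^EX^e|X^eX^e
E/II-3 un I-1×I-2: X^EY
E/II-4 un I-1×I-2: X^EX^E|X^EX^e
E/III-1 ? II-2×II-1: X^EX^e|X^eX^e
⇒ E over [I-1,I-2,II-1,II-2,II-3,II-4,III-1]: 8 consistent

III-1 ∈ {X^EX^e, X^eX^e}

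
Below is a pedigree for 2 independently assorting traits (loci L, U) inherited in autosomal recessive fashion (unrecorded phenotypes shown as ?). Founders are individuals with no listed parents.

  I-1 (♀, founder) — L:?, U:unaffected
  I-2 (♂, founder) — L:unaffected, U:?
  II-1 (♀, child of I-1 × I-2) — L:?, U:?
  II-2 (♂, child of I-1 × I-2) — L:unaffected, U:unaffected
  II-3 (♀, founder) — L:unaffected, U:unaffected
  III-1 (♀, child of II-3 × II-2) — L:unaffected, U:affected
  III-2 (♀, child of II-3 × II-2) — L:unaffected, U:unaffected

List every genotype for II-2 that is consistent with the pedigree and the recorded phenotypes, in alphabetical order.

II-2 ∈ {LL Uu, Ll Uu}

L/I-1 ? ·: LL|Ll|ll
L/I-2 un ·: LL|Ll
L/II-1 ? I-1×I-2: LL|Ll|ll
L/II-2 un I-1×I-2: LL|Ll
L/II-3 un ·: LL|Ll
L/III-1 un II-3×II-2: LL|Ll
L/III-2 un II-3×II-2: LL|Ll
⇒ L over [I-1,I-2,II-1,II-2,II-3,III-1,III-2]: 120 consistent
U/I-1 un ·: UU|Uu
U/I-2 ? ·: UU|Uu|uu
U/II-1 ? I-1×I-2: UU|Uu|uu
U/II-2 un I-1×I-2: Uu
U/II-3 un ·: Uu
U/III-1 aff II-3×II-2: uu
U/III-2 un II-3×II-2: UU|Uu
⇒ U over [I-1,I-2,II-1,II-2,II-3,III-1,III-2]: 20 consistent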